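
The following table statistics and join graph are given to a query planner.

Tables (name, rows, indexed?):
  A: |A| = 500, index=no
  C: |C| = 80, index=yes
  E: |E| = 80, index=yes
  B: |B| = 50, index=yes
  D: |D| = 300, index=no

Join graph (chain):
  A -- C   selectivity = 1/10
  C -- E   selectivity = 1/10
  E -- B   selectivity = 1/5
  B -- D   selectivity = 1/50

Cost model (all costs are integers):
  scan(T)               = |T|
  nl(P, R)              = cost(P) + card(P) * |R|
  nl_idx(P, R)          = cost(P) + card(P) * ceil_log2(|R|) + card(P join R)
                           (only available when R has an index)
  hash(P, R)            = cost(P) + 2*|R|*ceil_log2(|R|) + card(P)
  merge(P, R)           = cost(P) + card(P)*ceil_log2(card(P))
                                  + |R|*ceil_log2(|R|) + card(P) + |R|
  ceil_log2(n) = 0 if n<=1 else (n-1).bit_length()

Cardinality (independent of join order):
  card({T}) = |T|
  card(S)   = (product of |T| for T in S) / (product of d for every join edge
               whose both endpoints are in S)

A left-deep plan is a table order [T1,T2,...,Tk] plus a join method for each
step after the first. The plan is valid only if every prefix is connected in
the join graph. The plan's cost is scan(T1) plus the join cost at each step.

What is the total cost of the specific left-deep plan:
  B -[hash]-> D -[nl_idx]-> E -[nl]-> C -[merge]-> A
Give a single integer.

step 1: scan B: cost=50, card=50
step 2: join D via hash
    card(P join D) = 50*300/(50) = 300
    cost = 50 + 2*300*9 + 50 = 5500
step 3: join E via nl_idx
    card(P join E) = 300*80/(5) = 4800
    cost = 5500 + 300*7 + 4800 = 12400
step 4: join C via nl
    card(P join C) = 4800*80/(10) = 38400
    cost = 12400 + 4800*80 = 396400
step 5: join A via merge
    card(P join A) = 38400*500/(10) = 1920000
    cost = 396400 + 38400*16 + 500*9 + 38400 + 500 = 1054200

1054200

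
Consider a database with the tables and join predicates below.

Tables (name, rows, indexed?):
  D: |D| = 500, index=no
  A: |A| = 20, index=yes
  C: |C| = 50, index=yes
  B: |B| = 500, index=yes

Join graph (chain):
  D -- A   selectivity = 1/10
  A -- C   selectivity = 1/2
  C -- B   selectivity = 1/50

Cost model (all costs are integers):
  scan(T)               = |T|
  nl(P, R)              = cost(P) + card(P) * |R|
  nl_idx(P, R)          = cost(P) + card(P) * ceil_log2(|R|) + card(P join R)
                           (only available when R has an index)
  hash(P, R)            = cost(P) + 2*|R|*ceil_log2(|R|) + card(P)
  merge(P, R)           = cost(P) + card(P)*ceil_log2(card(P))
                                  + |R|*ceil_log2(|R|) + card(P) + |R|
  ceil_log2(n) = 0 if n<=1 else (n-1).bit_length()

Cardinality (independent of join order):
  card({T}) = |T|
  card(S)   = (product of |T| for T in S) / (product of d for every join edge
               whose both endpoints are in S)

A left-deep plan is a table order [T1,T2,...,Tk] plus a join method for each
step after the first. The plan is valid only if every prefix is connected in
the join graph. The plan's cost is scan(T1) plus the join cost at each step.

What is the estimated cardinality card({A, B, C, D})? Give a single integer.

250000

Tables in S: A(20), B(500), C(50), D(500)
Edges inside S: D-A(d=10), A-C(d=2), C-B(d=50)
numerator = 20 * 500 * 50 * 500 = 250000000
denominator = 10 * 2 * 50 = 1000
card(S) = 250000000 / 1000 = 250000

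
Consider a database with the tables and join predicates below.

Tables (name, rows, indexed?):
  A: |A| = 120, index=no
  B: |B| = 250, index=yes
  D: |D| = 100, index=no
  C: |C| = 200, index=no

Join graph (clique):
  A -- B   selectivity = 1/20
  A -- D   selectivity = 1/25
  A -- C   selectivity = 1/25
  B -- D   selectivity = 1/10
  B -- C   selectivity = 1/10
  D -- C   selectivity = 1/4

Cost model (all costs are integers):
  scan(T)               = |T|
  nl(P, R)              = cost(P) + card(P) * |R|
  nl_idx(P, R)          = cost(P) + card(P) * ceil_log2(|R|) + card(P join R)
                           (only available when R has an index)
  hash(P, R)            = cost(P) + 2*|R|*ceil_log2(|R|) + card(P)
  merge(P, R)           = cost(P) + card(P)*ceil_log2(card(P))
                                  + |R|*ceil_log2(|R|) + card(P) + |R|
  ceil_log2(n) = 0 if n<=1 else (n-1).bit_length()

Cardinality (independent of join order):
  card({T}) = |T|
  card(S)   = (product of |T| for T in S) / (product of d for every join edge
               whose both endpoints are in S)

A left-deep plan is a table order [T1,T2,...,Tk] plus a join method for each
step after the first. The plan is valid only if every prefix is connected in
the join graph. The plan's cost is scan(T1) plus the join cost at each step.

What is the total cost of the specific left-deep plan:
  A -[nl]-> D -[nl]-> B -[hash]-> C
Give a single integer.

135920

step 1: scan A: cost=120, card=120
step 2: join D via nl
    card(P join D) = 120*100/(25) = 480
    cost = 120 + 120*100 = 12120
step 3: join B via nl
    card(P join B) = 480*250/(20*10) = 600
    cost = 12120 + 480*250 = 132120
step 4: join C via hash
    card(P join C) = 600*200/(25*10*4) = 120
    cost = 132120 + 2*200*8 + 600 = 135920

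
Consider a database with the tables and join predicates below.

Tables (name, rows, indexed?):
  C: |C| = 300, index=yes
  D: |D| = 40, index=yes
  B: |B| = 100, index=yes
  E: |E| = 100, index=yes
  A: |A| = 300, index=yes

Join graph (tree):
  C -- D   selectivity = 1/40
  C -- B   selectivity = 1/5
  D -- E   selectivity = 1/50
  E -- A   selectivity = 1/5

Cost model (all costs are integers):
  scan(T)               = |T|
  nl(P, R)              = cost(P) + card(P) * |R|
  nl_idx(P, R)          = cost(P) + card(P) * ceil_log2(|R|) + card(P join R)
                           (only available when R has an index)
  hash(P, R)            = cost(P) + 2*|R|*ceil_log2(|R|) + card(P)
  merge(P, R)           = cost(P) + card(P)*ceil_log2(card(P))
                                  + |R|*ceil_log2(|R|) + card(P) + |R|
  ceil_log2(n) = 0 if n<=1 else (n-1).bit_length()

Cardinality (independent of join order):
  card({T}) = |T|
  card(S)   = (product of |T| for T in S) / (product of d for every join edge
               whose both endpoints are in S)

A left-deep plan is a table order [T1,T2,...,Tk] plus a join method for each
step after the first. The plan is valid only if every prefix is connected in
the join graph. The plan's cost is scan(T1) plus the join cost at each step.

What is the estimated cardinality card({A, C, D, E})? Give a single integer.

Tables in S: A(300), C(300), D(40), E(100)
Edges inside S: C-D(d=40), D-E(d=50), E-A(d=5)
numerator = 300 * 300 * 40 * 100 = 360000000
denominator = 40 * 50 * 5 = 10000
card(S) = 360000000 / 10000 = 36000

36000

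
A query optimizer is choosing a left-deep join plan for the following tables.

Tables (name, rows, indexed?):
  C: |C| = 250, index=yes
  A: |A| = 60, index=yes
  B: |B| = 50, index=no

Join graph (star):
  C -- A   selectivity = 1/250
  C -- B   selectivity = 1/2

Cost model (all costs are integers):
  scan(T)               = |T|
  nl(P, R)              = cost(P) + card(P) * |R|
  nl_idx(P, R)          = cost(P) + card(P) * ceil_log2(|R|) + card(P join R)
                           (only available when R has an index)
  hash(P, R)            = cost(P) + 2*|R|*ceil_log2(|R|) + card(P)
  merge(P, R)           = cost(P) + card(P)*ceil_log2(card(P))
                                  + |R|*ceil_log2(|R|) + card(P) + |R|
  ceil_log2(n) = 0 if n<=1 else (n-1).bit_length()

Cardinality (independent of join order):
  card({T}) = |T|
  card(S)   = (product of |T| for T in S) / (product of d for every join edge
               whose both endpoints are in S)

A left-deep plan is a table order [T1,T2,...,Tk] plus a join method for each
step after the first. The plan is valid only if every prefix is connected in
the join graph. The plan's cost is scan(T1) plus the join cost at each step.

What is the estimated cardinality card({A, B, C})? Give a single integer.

1500

Tables in S: A(60), B(50), C(250)
Edges inside S: C-A(d=250), C-B(d=2)
numerator = 60 * 50 * 250 = 750000
denominator = 250 * 2 = 500
card(S) = 750000 / 500 = 1500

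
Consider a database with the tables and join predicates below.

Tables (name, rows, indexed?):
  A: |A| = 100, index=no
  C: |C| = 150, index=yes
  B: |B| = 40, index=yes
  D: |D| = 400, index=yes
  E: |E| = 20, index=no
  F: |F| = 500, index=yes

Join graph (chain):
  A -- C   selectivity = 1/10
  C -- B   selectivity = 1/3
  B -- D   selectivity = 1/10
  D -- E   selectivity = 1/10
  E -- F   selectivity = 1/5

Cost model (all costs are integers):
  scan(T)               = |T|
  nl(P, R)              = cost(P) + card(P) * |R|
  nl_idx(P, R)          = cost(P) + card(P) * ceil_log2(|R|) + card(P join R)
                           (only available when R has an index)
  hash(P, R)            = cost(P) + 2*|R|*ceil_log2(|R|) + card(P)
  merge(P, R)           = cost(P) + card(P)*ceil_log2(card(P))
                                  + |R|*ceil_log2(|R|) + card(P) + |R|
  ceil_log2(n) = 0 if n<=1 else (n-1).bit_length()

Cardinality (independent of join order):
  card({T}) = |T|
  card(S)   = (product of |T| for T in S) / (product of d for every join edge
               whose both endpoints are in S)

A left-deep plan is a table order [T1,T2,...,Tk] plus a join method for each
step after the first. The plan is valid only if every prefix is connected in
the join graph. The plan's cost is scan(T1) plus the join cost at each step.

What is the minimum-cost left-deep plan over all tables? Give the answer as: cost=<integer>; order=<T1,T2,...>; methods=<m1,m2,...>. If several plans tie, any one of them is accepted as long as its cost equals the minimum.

Selinger DP (subsets sized 1..n):
  {A}: scan cost=100, card=100
  {C}: scan cost=150, card=150
  {B}: scan cost=40, card=40
  {D}: scan cost=400, card=400
  {E}: scan cost=20, card=20
  {F}: scan cost=500, card=500
  {AC}: card=1500; try (A,hash)→1700, (C,merge)→2250, (A,merge)→2300, (C,nl_idx)→2400, (C,hash)→2600, (C,nl)→15100 …(+1); best=1700 via (A,hash)
  {BC}: card=2000; try (B,hash)→780, (C,merge)→1670, (B,merge)→1780, (C,nl_idx)→2360, (C,hash)→2480, (B,nl_idx)→3050 …(+2); best=780 via (B,hash)
  {BD}: card=1600; try (B,hash)→1280, (D,nl_idx)→2000, (D,merge)→4320, (B,nl_idx)→4400, (B,merge)→4680, (D,hash)→7280 …(+2); best=1280 via (B,hash)
  {DE}: card=800; try (E,hash)→1000, (D,nl_idx)→1000, (D,merge)→4140, (E,merge)→4520, (D,hash)→7240, (D,nl)→8020 …(+1); best=1000 via (E,hash)
  {EF}: card=2000; try (E,hash)→1200, (F,nl_idx)→2200, (F,merge)→5140, (E,merge)→5620, (F,hash)→9040, (F,nl)→10020 …(+1); best=1200 via (E,hash)
  {ABC}: card=20000; try (B,hash)→3680, (A,hash)→4180, (B,merge)→19980, (A,merge)→25580, (B,nl_idx)→30700, (B,nl)→61700 …(+1); best=3680 via (B,hash)
  {BCD}: card=80000; try (C,hash)→5280, (D,hash)→9980, (C,merge)→21830, (D,merge)→28780, (C,nl_idx)→94080, (D,nl_idx)→98780 …(+2); best=5280 via (C,hash)
  {BDE}: card=3200; try (B,hash)→2280, (E,hash)→3080, (B,nl_idx)→9000, (B,merge)→10080, (E,merge)→20600, (B,nl)→33000 …(+1); best=2280 via (B,hash)
  {DEF}: card=80000; try (D,hash)→10400, (F,hash)→10800, (F,merge)→14800, (D,merge)→29200, (F,nl_idx)→88200, (D,nl_idx)→99200 …(+2); best=10400 via (D,hash)
  {ABCD}: card=800000; try (D,hash)→30880, (A,hash)→86680, (D,merge)→327680, (D,nl_idx)→983680, (A,merge)→1446080, (D,nl)→8003680 …(+1); best=30880 via (D,hash)
  {BCDE}: card=160000; try (C,hash)→7880, (C,merge)→45230, (E,hash)→85480, (C,nl_idx)→187880, (C,nl)→482280, (E,merge)→1445400 …(+1); best=7880 via (C,hash)
  {BDEF}: card=320000; try (F,hash)→14480, (F,merge)→48880, (B,hash)→90880, (F,nl_idx)→351080, (B,nl_idx)→810400, (B,merge)→1450680 …(+2); best=14480 via (F,hash)
  {ABCDE}: card=1600000; try (A,hash)→169280, (E,hash)→831080, (A,merge)→3048680, (A,nl)→16007880, (E,nl)→16030880, (E,merge)→16831000; best=169280 via (A,hash)
  {BCDEF}: card=16000000; try (F,hash)→176880, (C,hash)→336880, (F,merge)→3052880, (C,merge)→6415830, (F,nl_idx)→17447880, (C,nl_idx)→18574480 …(+2); best=176880 via (F,hash)
  {ABCDEF}: card=160000000; try (F,hash)→1778280, (A,hash)→16178280, (F,merge)→35374280, (F,nl_idx)→174569280, (A,merge)→400177680, (F,nl)→800169280 …(+1); best=1778280 via (F,hash)

cost=1778280; order=D,E,B,C,A,F; methods=hash,hash,hash,hash,hash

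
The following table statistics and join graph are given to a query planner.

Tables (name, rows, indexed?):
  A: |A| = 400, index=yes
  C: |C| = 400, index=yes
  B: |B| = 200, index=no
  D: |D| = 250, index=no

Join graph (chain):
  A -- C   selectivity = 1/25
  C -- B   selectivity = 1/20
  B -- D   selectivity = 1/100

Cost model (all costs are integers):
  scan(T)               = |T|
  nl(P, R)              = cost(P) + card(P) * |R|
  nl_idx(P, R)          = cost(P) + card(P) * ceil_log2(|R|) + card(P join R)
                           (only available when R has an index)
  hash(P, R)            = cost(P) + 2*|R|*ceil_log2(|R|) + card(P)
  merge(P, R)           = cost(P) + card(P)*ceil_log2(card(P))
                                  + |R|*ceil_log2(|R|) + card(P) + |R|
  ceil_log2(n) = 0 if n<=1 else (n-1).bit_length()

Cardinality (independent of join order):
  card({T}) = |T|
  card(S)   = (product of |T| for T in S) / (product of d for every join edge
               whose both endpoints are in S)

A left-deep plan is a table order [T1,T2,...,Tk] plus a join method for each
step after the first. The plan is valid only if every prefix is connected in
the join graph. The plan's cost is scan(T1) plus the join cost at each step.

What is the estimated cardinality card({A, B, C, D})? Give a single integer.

Tables in S: A(400), B(200), C(400), D(250)
Edges inside S: A-C(d=25), C-B(d=20), B-D(d=100)
numerator = 400 * 200 * 400 * 250 = 8000000000
denominator = 25 * 20 * 100 = 50000
card(S) = 8000000000 / 50000 = 160000

160000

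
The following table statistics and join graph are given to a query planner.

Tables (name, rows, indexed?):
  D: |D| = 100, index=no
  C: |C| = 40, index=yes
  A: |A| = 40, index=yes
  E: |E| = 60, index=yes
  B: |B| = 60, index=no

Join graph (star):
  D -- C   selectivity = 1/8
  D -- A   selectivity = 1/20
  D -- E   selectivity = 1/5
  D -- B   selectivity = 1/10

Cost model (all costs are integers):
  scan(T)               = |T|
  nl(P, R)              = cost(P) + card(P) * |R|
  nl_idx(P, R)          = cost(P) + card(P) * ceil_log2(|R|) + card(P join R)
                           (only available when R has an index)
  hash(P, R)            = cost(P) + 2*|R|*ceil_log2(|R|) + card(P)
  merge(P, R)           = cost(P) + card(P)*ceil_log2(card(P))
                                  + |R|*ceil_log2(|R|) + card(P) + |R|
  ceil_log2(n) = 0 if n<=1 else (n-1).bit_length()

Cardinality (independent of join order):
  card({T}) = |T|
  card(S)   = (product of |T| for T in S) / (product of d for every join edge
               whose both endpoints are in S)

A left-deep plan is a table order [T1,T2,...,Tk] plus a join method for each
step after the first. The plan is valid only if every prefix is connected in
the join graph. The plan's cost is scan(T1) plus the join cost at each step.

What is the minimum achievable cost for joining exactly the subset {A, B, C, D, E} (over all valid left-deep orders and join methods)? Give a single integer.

9800

Selinger DP over subsets of {A,B,C,D,E}:
  {D}: scan cost=100, card=100
  {C}: scan cost=40, card=40
  {A}: scan cost=40, card=40
  {E}: scan cost=60, card=60
  {B}: scan cost=60, card=60
  {CD}: card=500; try (C,hash)→680, (D,merge)→1120, (C,merge)→1180, (C,nl_idx)→1200, (D,hash)→1480, (D,nl)→4040 …(+1); best=680 via (C,hash)
  {AD}: card=200; try (A,hash)→680, (A,nl_idx)→900, (D,merge)→1120, (A,merge)→1180, (D,hash)→1480, (D,nl)→4040 …(+1); best=680 via (A,hash)
  {DE}: card=1200; try (E,hash)→920, (D,merge)→1280, (E,merge)→1320, (D,hash)→1520, (E,nl_idx)→1900, (D,nl)→6060 …(+1); best=920 via (E,hash)
  {BD}: card=600; try (B,hash)→920, (D,merge)→1280, (B,merge)→1320, (D,hash)→1520, (D,nl)→6060, (B,nl)→6100; best=920 via (B,hash)
  {ACD}: card=1000; try (C,hash)→1360, (A,hash)→1660, (C,merge)→2760, (C,nl_idx)→2880, (A,nl_idx)→4680, (A,merge)→5960 …(+2); best=1360 via (C,hash)
  {CDE}: card=6000; try (E,hash)→1900, (C,hash)→2600, (E,merge)→6100, (E,nl_idx)→9680, (C,nl_idx)→14120, (C,merge)→15600 …(+2); best=1900 via (E,hash)
  {BCD}: card=3000; try (B,hash)→1900, (C,hash)→2000, (B,merge)→6100, (C,nl_idx)→7520, (C,merge)→7800, (C,nl)→24920 …(+1); best=1900 via (B,hash)
  {ADE}: card=2400; try (E,hash)→1600, (A,hash)→2600, (E,merge)→2900, (E,nl_idx)→4280, (A,nl_idx)→10520, (E,nl)→12680 …(+2); best=1600 via (E,hash)
  {ABD}: card=1200; try (B,hash)→1600, (A,hash)→2000, (B,merge)→2900, (A,nl_idx)→5720, (A,merge)→7800, (B,nl)→12680 …(+1); best=1600 via (B,hash)
  {BDE}: card=7200; try (E,hash)→2240, (B,hash)→2840, (E,merge)→7940, (E,nl_idx)→11720, (B,merge)→15740, (E,nl)→36920 …(+1); best=2240 via (E,hash)
  {ACDE}: card=12000; try (E,hash)→3080, (C,hash)→4480, (A,hash)→8380, (E,merge)→12780, (E,nl_idx)→19360, (C,nl_idx)→28000 …(+6); best=3080 via (E,hash)
  {ABCD}: card=6000; try (B,hash)→3080, (C,hash)→3280, (A,hash)→5380, (B,merge)→12780, (C,nl_idx)→14800, (C,merge)→16280 …(+5); best=3080 via (B,hash)
  {BCDE}: card=36000; try (E,hash)→5620, (B,hash)→8620, (C,hash)→9920, (E,merge)→41320, (E,nl_idx)→55900, (C,nl_idx)→81440 …(+5); best=5620 via (E,hash)
  {ABDE}: card=14400; try (E,hash)→3520, (B,hash)→4720, (A,hash)→9920, (E,merge)→16420, (E,nl_idx)→23200, (B,merge)→33220 …(+5); best=3520 via (E,hash)
  {ABCDE}: card=72000; try (E,hash)→9800, (B,hash)→15800, (C,hash)→18400, (A,hash)→42100, (E,merge)→87500, (E,nl_idx)→111080 …(+9); best=9800 via (E,hash)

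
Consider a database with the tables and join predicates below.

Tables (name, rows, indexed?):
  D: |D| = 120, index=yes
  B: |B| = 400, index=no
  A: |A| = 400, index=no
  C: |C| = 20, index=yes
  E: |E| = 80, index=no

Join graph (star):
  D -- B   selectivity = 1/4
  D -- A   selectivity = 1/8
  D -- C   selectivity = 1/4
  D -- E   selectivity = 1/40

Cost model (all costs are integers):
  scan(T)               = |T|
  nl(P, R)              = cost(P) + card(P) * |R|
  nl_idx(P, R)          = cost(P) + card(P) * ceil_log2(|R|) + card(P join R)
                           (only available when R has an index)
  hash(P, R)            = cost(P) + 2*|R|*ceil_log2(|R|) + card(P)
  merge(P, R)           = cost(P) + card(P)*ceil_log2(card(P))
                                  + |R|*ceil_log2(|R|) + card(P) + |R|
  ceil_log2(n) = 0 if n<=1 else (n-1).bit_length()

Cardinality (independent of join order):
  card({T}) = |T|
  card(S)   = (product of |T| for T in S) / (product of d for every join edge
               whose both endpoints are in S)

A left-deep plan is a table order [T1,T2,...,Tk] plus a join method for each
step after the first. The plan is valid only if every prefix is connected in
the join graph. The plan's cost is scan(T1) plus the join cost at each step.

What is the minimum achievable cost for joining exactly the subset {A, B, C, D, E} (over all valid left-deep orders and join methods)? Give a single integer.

Selinger DP over subsets of {A,B,C,D,E}:
  {D}: scan cost=120, card=120
  {B}: scan cost=400, card=400
  {A}: scan cost=400, card=400
  {C}: scan cost=20, card=20
  {E}: scan cost=80, card=80
  {BD}: card=12000; try (D,hash)→2480, (B,merge)→5080, (D,merge)→5360, (B,hash)→7440, (D,nl_idx)→15200, (B,nl)→48120 …(+1); best=2480 via (D,hash)
  {AD}: card=6000; try (D,hash)→2480, (A,merge)→5080, (D,merge)→5360, (A,hash)→7440, (D,nl_idx)→9200, (A,nl)→48120 …(+1); best=2480 via (D,hash)
  {CD}: card=600; try (C,hash)→440, (D,nl_idx)→760, (D,merge)→1100, (C,merge)→1200, (C,nl_idx)→1320, (D,hash)→1720 …(+2); best=440 via (C,hash)
  {DE}: card=240; try (D,nl_idx)→880, (E,hash)→1360, (D,merge)→1680, (E,merge)→1720, (D,hash)→1840, (D,nl)→9680 …(+1); best=880 via (D,nl_idx)
  {ABD}: card=600000; try (B,hash)→15680, (A,hash)→21680, (B,merge)→90480, (A,merge)→186480, (B,nl)→2402480, (A,nl)→4802480; best=15680 via (B,hash)
  {BCD}: card=60000; try (B,hash)→8240, (B,merge)→11040, (C,hash)→14680, (C,nl_idx)→122480, (C,merge)→182600, (B,nl)→240440 …(+1); best=8240 via (B,hash)
  {BDE}: card=24000; try (B,merge)→7040, (B,hash)→8320, (E,hash)→15600, (B,nl)→96880, (E,merge)→183120, (E,nl)→962480; best=7040 via (B,merge)
  {ACD}: card=30000; try (A,hash)→8240, (C,hash)→8680, (A,merge)→11040, (C,nl_idx)→62480, (C,merge)→86600, (C,nl)→122480 …(+1); best=8240 via (A,hash)
  {ADE}: card=12000; try (A,merge)→7040, (A,hash)→8320, (E,hash)→9600, (E,merge)→87120, (A,nl)→96880, (E,nl)→482480; best=7040 via (A,merge)
  {CDE}: card=1200; try (C,hash)→1320, (E,hash)→2160, (C,merge)→3160, (C,nl_idx)→3280, (C,nl)→5680, (E,merge)→7680 …(+1); best=1320 via (C,hash)
  {ABCD}: card=3000000; try (B,hash)→45440, (A,hash)→75440, (B,merge)→492240, (C,hash)→615880, (A,merge)→1032240, (C,nl_idx)→6015680 …(+4); best=45440 via (B,hash)
  {ABDE}: card=1200000; try (B,hash)→26240, (A,hash)→38240, (B,merge)→191040, (A,merge)→395040, (E,hash)→616800, (B,nl)→4807040 …(+3); best=26240 via (B,hash)
  {BCDE}: card=120000; try (B,hash)→9720, (B,merge)→19720, (C,hash)→31240, (E,hash)→69360, (C,nl_idx)→247040, (C,merge)→391160 …(+4); best=9720 via (B,hash)
  {ACDE}: card=60000; try (A,hash)→9720, (C,hash)→19240, (A,merge)→19720, (E,hash)→39360, (C,nl_idx)→127040, (C,merge)→187160 …(+4); best=9720 via (A,hash)
  {ABCDE}: card=6000000; try (B,hash)→76920, (A,hash)→136920, (B,merge)→1033720, (C,hash)→1226440, (A,merge)→2173720, (E,hash)→3046560 …(+7); best=76920 via (B,hash)

76920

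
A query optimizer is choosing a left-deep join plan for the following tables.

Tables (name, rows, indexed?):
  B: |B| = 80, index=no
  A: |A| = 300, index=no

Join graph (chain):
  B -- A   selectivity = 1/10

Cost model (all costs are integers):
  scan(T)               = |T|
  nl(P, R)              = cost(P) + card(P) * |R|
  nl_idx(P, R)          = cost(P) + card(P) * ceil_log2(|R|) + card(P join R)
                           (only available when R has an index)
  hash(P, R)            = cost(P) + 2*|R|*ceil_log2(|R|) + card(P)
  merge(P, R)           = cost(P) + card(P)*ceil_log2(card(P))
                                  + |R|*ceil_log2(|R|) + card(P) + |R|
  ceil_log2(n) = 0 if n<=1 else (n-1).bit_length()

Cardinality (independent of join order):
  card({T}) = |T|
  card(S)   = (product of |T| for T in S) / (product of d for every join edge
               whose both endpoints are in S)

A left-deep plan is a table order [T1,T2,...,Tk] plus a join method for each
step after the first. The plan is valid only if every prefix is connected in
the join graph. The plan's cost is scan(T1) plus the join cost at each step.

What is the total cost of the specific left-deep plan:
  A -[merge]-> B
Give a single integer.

3940

step 1: scan A: cost=300, card=300
step 2: join B via merge
    card(P join B) = 300*80/(10) = 2400
    cost = 300 + 300*9 + 80*7 + 300 + 80 = 3940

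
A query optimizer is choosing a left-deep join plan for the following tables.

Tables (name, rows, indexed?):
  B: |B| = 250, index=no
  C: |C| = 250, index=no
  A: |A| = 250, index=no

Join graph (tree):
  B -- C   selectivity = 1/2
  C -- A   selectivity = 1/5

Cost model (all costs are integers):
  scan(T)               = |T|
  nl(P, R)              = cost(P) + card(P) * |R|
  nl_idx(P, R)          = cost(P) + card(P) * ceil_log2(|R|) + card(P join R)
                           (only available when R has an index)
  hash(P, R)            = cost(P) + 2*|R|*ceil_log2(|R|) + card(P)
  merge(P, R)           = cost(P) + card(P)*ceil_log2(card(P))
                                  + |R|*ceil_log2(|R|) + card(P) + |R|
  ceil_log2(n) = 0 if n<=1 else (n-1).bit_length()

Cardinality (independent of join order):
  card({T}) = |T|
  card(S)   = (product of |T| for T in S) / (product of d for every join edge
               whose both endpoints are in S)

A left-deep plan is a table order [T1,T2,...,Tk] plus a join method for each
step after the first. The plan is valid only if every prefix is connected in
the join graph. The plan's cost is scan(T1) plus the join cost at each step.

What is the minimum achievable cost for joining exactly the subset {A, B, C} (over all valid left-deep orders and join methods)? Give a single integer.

Selinger DP over subsets of {A,B,C}:
  {B}: scan cost=250, card=250
  {C}: scan cost=250, card=250
  {A}: scan cost=250, card=250
  {BC}: card=31250; try (C,hash)→4500, (B,hash)→4500, (C,merge)→4750, (B,merge)→4750, (C,nl)→62750, (B,nl)→62750; best=4500 via (C,hash)
  {AC}: card=12500; try (C,hash)→4500, (A,hash)→4500, (C,merge)→4750, (A,merge)→4750, (C,nl)→62750, (A,nl)→62750; best=4500 via (C,hash)
  {ABC}: card=1562500; try (B,hash)→21000, (A,hash)→39750, (B,merge)→194250, (A,merge)→506750, (B,nl)→3129500, (A,nl)→7817000; best=21000 via (B,hash)

21000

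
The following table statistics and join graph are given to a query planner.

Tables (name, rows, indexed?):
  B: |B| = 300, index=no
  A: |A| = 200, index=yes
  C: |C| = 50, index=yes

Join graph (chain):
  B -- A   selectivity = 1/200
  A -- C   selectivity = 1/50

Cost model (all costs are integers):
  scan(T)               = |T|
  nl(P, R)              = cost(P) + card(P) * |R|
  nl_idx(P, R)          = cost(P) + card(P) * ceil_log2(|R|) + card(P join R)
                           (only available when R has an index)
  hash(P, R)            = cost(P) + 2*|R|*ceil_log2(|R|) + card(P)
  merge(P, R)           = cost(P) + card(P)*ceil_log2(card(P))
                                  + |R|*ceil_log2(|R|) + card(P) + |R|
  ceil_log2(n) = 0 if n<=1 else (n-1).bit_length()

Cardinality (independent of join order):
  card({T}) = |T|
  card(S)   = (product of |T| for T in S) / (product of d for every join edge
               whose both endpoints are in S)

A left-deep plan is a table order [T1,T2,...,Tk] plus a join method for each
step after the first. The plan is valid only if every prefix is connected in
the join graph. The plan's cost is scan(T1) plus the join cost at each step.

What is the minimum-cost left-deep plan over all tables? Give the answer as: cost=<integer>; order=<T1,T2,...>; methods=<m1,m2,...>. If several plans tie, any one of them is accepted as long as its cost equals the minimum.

Selinger DP (subsets sized 1..n):
  {B}: scan cost=300, card=300
  {A}: scan cost=200, card=200
  {C}: scan cost=50, card=50
  {AB}: card=300; try (A,nl_idx)→3000, (A,hash)→3800, (B,merge)→5000, (A,merge)→5100, (B,hash)→5800, (B,nl)→60200 …(+1); best=3000 via (A,nl_idx)
  {AC}: card=200; try (A,nl_idx)→650, (C,hash)→1000, (C,nl_idx)→1600, (A,merge)→2200, (C,merge)→2350, (A,hash)→3300 …(+2); best=650 via (A,nl_idx)
  {ABC}: card=300; try (C,hash)→3900, (C,nl_idx)→5100, (B,merge)→5450, (B,hash)→6250, (C,merge)→6350, (C,nl)→18000 …(+1); best=3900 via (C,hash)

cost=3900; order=B,A,C; methods=nl_idx,hash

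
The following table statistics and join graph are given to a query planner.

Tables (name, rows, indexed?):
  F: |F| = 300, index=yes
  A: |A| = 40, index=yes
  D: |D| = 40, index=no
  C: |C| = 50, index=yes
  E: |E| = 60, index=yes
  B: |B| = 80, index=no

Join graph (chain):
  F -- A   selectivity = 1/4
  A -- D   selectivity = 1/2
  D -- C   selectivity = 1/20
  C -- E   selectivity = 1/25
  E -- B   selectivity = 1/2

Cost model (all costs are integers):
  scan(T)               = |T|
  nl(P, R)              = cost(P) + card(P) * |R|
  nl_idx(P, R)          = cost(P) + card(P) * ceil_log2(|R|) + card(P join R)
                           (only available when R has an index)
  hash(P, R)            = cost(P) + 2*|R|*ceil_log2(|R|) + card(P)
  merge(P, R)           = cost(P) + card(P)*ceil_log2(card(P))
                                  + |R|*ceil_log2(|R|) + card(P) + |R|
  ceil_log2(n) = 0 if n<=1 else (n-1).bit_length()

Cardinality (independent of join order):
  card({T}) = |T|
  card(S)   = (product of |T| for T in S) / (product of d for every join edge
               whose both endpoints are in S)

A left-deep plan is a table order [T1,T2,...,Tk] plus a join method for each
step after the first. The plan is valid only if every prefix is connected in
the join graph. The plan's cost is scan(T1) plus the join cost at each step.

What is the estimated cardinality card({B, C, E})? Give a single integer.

Tables in S: B(80), C(50), E(60)
Edges inside S: C-E(d=25), E-B(d=2)
numerator = 80 * 50 * 60 = 240000
denominator = 25 * 2 = 50
card(S) = 240000 / 50 = 4800

4800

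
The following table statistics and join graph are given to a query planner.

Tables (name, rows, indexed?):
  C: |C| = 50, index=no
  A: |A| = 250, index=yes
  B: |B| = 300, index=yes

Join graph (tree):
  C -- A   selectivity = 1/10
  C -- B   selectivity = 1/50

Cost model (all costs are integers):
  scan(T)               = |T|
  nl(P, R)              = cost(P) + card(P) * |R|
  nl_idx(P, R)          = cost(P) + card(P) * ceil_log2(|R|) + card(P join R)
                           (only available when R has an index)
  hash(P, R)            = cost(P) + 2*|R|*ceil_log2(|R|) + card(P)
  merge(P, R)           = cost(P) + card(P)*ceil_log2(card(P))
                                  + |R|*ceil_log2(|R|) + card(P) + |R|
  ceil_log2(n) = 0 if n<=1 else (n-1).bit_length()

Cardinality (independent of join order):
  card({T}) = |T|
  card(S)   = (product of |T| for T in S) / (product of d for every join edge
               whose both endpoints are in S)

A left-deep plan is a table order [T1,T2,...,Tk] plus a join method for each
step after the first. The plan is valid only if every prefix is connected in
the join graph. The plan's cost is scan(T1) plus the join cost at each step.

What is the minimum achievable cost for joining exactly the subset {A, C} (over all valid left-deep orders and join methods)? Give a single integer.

1100

Selinger DP over subsets of {A,C}:
  {C}: scan cost=50, card=50
  {A}: scan cost=250, card=250
  {AC}: card=1250; try (C,hash)→1100, (A,nl_idx)→1700, (A,merge)→2650, (C,merge)→2850, (A,hash)→4100, (A,nl)→12550 …(+1); best=1100 via (C,hash)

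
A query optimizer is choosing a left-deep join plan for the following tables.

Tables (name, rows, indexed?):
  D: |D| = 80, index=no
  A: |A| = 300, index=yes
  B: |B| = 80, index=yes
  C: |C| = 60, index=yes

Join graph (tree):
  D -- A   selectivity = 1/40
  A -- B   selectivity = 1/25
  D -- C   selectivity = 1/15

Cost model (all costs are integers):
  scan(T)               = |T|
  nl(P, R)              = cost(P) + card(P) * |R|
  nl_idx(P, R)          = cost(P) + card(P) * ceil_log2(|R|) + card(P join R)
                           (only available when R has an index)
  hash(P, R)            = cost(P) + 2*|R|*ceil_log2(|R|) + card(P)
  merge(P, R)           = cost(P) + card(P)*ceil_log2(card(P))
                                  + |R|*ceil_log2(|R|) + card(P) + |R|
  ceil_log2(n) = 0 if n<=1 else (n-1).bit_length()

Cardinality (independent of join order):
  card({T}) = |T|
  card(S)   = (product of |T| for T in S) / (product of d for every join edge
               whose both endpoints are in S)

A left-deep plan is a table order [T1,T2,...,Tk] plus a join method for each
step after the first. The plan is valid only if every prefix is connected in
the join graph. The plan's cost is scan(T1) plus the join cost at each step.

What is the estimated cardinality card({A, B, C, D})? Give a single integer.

Tables in S: A(300), B(80), C(60), D(80)
Edges inside S: D-A(d=40), A-B(d=25), D-C(d=15)
numerator = 300 * 80 * 60 * 80 = 115200000
denominator = 40 * 25 * 15 = 15000
card(S) = 115200000 / 15000 = 7680

7680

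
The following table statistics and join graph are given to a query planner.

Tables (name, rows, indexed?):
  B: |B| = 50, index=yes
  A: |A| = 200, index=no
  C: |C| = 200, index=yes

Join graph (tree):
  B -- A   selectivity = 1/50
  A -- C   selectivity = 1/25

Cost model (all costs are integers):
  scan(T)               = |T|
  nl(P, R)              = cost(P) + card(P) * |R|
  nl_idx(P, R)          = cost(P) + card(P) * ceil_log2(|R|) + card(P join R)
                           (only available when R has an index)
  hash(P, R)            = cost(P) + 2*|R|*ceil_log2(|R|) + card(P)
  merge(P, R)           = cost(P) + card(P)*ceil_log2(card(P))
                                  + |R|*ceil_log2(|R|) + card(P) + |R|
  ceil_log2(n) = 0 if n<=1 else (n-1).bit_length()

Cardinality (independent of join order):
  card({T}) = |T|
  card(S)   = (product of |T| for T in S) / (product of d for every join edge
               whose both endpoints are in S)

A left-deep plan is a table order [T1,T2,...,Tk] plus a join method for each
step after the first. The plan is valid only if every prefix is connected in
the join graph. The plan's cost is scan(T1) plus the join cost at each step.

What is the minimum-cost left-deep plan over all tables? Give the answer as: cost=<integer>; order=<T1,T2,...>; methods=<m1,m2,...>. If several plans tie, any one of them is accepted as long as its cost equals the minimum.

cost=4200; order=A,B,C; methods=hash,nl_idx

Selinger DP (subsets sized 1..n):
  {B}: scan cost=50, card=50
  {A}: scan cost=200, card=200
  {C}: scan cost=200, card=200
  {AB}: card=200; try (B,hash)→1000, (B,nl_idx)→1600, (A,merge)→2200, (B,merge)→2350, (A,hash)→3300, (A,nl)→10050 …(+1); best=1000 via (B,hash)
  {AC}: card=1600; try (C,nl_idx)→3400, (C,hash)→3600, (A,hash)→3600, (C,merge)→3800, (A,merge)→3800, (C,nl)→40200 …(+1); best=3400 via (C,nl_idx)
  {ABC}: card=1600; try (C,nl_idx)→4200, (C,hash)→4400, (C,merge)→4600, (B,hash)→5600, (B,nl_idx)→14600, (B,merge)→22950 …(+2); best=4200 via (C,nl_idx)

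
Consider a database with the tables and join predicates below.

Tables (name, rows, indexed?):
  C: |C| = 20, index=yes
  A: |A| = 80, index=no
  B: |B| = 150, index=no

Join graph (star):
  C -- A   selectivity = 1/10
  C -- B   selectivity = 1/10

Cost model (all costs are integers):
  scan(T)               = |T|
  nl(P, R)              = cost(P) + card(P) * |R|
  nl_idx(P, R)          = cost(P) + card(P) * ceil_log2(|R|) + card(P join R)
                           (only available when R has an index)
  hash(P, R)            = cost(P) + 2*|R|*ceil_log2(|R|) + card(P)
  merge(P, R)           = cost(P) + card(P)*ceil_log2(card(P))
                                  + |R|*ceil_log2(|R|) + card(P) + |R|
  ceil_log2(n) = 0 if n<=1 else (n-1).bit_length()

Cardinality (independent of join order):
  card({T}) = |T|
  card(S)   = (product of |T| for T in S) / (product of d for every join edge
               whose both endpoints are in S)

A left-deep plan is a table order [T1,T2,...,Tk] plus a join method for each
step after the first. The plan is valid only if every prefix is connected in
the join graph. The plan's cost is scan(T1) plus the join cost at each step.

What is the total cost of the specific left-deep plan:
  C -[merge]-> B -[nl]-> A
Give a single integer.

step 1: scan C: cost=20, card=20
step 2: join B via merge
    card(P join B) = 20*150/(10) = 300
    cost = 20 + 20*5 + 150*8 + 20 + 150 = 1490
step 3: join A via nl
    card(P join A) = 300*80/(10) = 2400
    cost = 1490 + 300*80 = 25490

25490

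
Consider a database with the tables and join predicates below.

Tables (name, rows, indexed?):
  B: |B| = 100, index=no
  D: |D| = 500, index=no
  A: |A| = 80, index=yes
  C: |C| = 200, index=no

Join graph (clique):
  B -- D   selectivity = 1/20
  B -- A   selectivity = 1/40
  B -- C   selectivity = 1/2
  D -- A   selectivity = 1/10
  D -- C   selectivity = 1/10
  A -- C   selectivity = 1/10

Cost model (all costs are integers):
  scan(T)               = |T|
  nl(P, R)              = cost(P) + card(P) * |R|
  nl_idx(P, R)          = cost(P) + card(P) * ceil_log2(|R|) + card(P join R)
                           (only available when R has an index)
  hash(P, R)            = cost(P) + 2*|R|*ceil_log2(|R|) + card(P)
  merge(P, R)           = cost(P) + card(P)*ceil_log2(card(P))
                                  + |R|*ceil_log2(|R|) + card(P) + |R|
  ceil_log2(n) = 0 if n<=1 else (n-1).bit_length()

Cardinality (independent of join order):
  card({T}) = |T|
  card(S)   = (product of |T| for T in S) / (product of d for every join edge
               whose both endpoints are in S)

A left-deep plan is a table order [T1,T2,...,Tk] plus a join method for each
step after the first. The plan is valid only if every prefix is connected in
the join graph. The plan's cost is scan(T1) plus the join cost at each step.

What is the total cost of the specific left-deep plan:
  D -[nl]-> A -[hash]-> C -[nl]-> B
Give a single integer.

847700

step 1: scan D: cost=500, card=500
step 2: join A via nl
    card(P join A) = 500*80/(10) = 4000
    cost = 500 + 500*80 = 40500
step 3: join C via hash
    card(P join C) = 4000*200/(10*10) = 8000
    cost = 40500 + 2*200*8 + 4000 = 47700
step 4: join B via nl
    card(P join B) = 8000*100/(20*40*2) = 500
    cost = 47700 + 8000*100 = 847700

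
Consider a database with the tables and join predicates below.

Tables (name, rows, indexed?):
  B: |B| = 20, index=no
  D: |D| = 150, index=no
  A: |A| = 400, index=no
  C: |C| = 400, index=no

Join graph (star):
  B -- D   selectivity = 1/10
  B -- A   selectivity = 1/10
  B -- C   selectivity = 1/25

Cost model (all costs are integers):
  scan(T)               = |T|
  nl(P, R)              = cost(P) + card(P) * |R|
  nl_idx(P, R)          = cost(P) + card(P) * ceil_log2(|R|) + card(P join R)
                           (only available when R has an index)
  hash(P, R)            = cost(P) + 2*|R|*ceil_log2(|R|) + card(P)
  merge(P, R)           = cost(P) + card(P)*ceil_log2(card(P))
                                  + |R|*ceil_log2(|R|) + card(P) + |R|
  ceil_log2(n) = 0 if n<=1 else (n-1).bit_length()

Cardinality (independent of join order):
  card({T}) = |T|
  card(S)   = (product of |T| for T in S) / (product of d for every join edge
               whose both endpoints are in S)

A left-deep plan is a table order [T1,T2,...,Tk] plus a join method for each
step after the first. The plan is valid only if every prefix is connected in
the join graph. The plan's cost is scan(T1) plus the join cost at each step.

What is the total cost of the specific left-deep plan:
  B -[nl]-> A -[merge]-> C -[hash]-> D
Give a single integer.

step 1: scan B: cost=20, card=20
step 2: join A via nl
    card(P join A) = 20*400/(10) = 800
    cost = 20 + 20*400 = 8020
step 3: join C via merge
    card(P join C) = 800*400/(25) = 12800
    cost = 8020 + 800*10 + 400*9 + 800 + 400 = 20820
step 4: join D via hash
    card(P join D) = 12800*150/(10) = 192000
    cost = 20820 + 2*150*8 + 12800 = 36020

36020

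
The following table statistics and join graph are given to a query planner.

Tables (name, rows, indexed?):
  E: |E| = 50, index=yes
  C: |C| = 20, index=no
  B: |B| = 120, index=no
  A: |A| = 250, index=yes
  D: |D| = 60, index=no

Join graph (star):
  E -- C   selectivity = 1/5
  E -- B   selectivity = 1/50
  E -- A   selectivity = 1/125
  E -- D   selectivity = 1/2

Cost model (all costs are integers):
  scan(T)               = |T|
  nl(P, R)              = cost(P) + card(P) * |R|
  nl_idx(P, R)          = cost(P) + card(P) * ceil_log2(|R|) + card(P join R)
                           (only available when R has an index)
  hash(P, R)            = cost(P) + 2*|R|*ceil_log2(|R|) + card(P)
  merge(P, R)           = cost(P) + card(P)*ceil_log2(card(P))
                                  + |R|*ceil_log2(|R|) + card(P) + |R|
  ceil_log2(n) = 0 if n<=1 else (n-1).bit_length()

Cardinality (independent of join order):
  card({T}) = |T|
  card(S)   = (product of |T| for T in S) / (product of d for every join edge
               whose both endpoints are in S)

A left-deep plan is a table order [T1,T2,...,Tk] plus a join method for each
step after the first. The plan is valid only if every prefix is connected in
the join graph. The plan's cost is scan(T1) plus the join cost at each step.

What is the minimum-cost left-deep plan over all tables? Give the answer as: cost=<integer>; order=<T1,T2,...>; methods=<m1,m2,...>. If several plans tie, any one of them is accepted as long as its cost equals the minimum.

cost=4160; order=B,E,A,C,D; methods=hash,nl_idx,hash,hash

Selinger DP (subsets sized 1..n):
  {E}: scan cost=50, card=50
  {C}: scan cost=20, card=20
  {B}: scan cost=120, card=120
  {A}: scan cost=250, card=250
  {D}: scan cost=60, card=60
  {CE}: card=200; try (C,hash)→300, (E,nl_idx)→340, (E,merge)→490, (C,merge)→520, (E,hash)→640, (E,nl)→1020 …(+1); best=300 via (C,hash)
  {BE}: card=120; try (E,hash)→840, (E,nl_idx)→960, (B,merge)→1360, (E,merge)→1430, (B,hash)→1780, (B,nl)→6050 …(+1); best=840 via (E,hash)
  {AE}: card=100; try (A,nl_idx)→550, (E,hash)→1100, (E,nl_idx)→1850, (A,merge)→2650, (E,merge)→2850, (A,hash)→4100 …(+2); best=550 via (A,nl_idx)
  {DE}: card=1500; try (E,hash)→720, (D,hash)→820, (D,merge)→820, (E,merge)→830, (E,nl_idx)→1920, (D,nl)→3050 …(+1); best=720 via (E,hash)
  {BCE}: card=480; try (C,hash)→1160, (C,merge)→1920, (B,hash)→2180, (B,merge)→3060, (C,nl)→3240, (B,nl)→24300; best=1160 via (C,hash)
  {ACE}: card=400; try (C,hash)→850, (C,merge)→1470, (A,nl_idx)→2300, (C,nl)→2550, (A,merge)→4350, (A,hash)→4500 …(+1); best=850 via (C,hash)
  {CDE}: card=6000; try (D,hash)→1220, (C,hash)→2420, (D,merge)→2520, (D,nl)→12300, (C,merge)→18840, (C,nl)→30720; best=1220 via (D,hash)
  {ABE}: card=240; try (A,nl_idx)→2040, (B,merge)→2310, (B,hash)→2330, (A,merge)→4050, (A,hash)→4960, (B,nl)→12550 …(+1); best=2040 via (A,nl_idx)
  {BDE}: card=3600; try (D,hash)→1680, (D,merge)→2220, (B,hash)→3900, (D,nl)→8040, (B,merge)→19680, (B,nl)→180720; best=1680 via (D,hash)
  {ADE}: card=3000; try (D,hash)→1370, (D,merge)→1770, (A,hash)→6220, (D,nl)→6550, (A,nl_idx)→15720, (A,merge)→20970 …(+1); best=1370 via (D,hash)
  {ABCE}: card=960; try (C,hash)→2480, (B,hash)→2930, (C,merge)→4320, (A,hash)→5640, (B,merge)→5810, (A,nl_idx)→5960 …(+4); best=2480 via (C,hash)
  {BCDE}: card=14400; try (D,hash)→2360, (C,hash)→5480, (D,merge)→6380, (B,hash)→8900, (D,nl)→29960, (C,merge)→48600 …(+3); best=2360 via (D,hash)
  {ACDE}: card=12000; try (D,hash)→1970, (C,hash)→4570, (D,merge)→5270, (A,hash)→11220, (D,nl)→24850, (C,merge)→40490 …(+4); best=1970 via (D,hash)
  {ABDE}: card=7200; try (D,hash)→3000, (D,merge)→4620, (B,hash)→6050, (A,hash)→9280, (D,nl)→16440, (A,nl_idx)→37680 …(+4); best=3000 via (D,hash)
  {ABCDE}: card=28800; try (D,hash)→4160, (C,hash)→10400, (D,merge)→13460, (B,hash)→15650, (A,hash)→20760, (D,nl)→60080 …(+7); best=4160 via (D,hash)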